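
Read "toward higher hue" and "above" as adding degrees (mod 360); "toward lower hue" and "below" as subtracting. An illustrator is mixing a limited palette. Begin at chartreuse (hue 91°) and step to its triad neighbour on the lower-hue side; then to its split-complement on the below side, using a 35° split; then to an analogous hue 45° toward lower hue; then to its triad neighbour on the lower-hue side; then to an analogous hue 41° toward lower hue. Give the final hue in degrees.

−120° (triadic ↓): 91 − 120 = -29 → -29 + 360 = 331°
+145° (split-comp 35° ↓): 331 + 145 = 476 → 476 − 360 = 116°
−45° (analog 45° ↓): 116 − 45 = 71°
−120° (triadic ↓): 71 − 120 = -49 → -49 + 360 = 311°
−41° (analog 41° ↓): 311 − 41 = 270°

270°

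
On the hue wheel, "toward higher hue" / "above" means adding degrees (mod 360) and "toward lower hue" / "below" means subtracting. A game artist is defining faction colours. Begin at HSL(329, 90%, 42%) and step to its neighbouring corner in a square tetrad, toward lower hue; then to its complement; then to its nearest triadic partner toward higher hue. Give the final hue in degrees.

179°

−90° (square ↓): 329 − 90 = 239°
+180° (complement): 239 + 180 = 419 → 419 − 360 = 59°
+120° (triadic ↑): 59 + 120 = 179°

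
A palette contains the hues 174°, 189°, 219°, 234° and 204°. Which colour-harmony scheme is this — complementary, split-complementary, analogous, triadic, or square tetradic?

analogous

Sort the hues: 174°, 189°, 204°, 219°, 234°.
Successive gaps around the wheel: 15°, 15°, 15°, 15°, 300°.
A run of hues at equal small steps (15°) with one large closing gap is an analogous group.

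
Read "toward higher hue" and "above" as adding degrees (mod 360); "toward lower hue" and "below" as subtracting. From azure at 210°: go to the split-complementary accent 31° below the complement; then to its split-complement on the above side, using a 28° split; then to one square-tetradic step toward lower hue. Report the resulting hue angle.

117°

210 + 149 = 359°   (split-comp 31° ↓)
359 + 208 = 567 → 567 − 360 = 207°   (split-comp 28° ↑)
207 − 90 = 117°   (square ↓)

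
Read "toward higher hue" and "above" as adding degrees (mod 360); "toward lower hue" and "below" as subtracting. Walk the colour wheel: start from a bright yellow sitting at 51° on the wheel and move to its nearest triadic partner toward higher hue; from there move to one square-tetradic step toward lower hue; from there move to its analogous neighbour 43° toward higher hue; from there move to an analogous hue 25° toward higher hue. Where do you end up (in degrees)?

+120° (triadic ↑): 51 + 120 = 171°
−90° (square ↓): 171 − 90 = 81°
+43° (analog 43° ↑): 81 + 43 = 124°
+25° (analog 25° ↑): 124 + 25 = 149°

149°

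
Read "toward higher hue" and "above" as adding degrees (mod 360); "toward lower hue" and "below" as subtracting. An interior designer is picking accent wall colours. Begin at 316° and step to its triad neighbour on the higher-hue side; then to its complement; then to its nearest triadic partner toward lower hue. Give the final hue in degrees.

+120° (triadic ↑): 316 + 120 = 436 → 436 − 360 = 76°
+180° (complement): 76 + 180 = 256°
−120° (triadic ↓): 256 − 120 = 136°

136°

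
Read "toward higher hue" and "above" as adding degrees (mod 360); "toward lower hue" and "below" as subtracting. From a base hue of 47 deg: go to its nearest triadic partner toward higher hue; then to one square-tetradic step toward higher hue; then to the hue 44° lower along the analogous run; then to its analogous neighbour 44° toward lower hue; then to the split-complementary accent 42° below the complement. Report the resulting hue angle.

triadic ↑ +120°: 47 + 120 = 167°
square ↑ +90°: 167 + 90 = 257°
analog 44° ↓ −44°: 257 − 44 = 213°
analog 44° ↓ −44°: 213 − 44 = 169°
split-comp 42° ↓ +138°: 169 + 138 = 307°

307°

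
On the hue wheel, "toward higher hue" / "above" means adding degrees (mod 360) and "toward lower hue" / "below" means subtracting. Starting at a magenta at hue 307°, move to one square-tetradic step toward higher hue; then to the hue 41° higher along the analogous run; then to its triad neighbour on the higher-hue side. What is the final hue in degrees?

square ↑ +90°: 307 + 90 = 397 → 397 − 360 = 37°
analog 41° ↑ +41°: 37 + 41 = 78°
triadic ↑ +120°: 78 + 120 = 198°

198°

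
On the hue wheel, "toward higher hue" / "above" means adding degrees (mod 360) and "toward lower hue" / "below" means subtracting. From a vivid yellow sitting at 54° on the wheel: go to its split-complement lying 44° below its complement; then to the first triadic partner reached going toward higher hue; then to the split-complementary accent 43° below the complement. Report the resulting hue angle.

87°

+136° (split-comp 44° ↓): 54 + 136 = 190°
+120° (triadic ↑): 190 + 120 = 310°
+137° (split-comp 43° ↓): 310 + 137 = 447 → 447 − 360 = 87°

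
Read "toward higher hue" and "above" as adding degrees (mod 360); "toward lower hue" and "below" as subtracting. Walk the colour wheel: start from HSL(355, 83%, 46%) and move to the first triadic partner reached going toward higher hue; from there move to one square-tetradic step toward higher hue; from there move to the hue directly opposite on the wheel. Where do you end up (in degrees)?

triadic ↑ +120°: 355 + 120 = 475 → 475 − 360 = 115°
square ↑ +90°: 115 + 90 = 205°
complement +180°: 205 + 180 = 385 → 385 − 360 = 25°

25°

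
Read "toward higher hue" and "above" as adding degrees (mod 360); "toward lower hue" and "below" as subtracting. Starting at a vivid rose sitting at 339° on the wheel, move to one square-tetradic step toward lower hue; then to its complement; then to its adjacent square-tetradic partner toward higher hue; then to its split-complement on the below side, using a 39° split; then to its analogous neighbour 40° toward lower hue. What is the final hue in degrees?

260°

−90° (square ↓): 339 − 90 = 249°
+180° (complement): 249 + 180 = 429 → 429 − 360 = 69°
+90° (square ↑): 69 + 90 = 159°
+141° (split-comp 39° ↓): 159 + 141 = 300°
−40° (analog 40° ↓): 300 − 40 = 260°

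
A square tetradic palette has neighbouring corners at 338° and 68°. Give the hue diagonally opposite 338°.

158°

A square tetradic scheme places four hues 90° apart; opposite corners are 180° apart.
338 + 180 = 518 → 518 − 360 = 158°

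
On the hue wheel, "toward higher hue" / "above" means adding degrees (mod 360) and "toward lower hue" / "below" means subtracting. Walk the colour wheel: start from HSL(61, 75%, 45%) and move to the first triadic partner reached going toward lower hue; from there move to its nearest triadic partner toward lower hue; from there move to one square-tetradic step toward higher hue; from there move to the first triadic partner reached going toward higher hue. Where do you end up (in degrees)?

triadic ↓ −120°: 61 − 120 = -59 → -59 + 360 = 301°
triadic ↓ −120°: 301 − 120 = 181°
square ↑ +90°: 181 + 90 = 271°
triadic ↑ +120°: 271 + 120 = 391 → 391 − 360 = 31°

31°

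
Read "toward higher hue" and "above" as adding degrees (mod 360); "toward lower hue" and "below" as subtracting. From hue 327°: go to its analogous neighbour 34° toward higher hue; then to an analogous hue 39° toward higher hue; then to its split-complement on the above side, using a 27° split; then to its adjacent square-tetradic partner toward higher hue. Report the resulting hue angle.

337°

+34° (analog 34° ↑): 327 + 34 = 361 → 361 − 360 = 1°
+39° (analog 39° ↑): 1 + 39 = 40°
+207° (split-comp 27° ↑): 40 + 207 = 247°
+90° (square ↑): 247 + 90 = 337°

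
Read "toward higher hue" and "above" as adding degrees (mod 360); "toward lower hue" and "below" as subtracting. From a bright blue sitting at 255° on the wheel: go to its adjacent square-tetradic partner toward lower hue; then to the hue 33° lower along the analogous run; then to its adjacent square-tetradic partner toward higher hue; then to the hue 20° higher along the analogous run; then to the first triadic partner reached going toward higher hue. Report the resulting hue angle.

255 − 90 = 165°   (square ↓)
165 − 33 = 132°   (analog 33° ↓)
132 + 90 = 222°   (square ↑)
222 + 20 = 242°   (analog 20° ↑)
242 + 120 = 362 → 362 − 360 = 2°   (triadic ↑)

2°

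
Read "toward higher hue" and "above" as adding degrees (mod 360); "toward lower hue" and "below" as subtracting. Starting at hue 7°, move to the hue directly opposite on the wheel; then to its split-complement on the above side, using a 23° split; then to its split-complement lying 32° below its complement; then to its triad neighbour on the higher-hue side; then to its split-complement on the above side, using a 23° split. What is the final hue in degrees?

complement +180°: 7 + 180 = 187°
split-comp 23° ↑ +203°: 187 + 203 = 390 → 390 − 360 = 30°
split-comp 32° ↓ +148°: 30 + 148 = 178°
triadic ↑ +120°: 178 + 120 = 298°
split-comp 23° ↑ +203°: 298 + 203 = 501 → 501 − 360 = 141°

141°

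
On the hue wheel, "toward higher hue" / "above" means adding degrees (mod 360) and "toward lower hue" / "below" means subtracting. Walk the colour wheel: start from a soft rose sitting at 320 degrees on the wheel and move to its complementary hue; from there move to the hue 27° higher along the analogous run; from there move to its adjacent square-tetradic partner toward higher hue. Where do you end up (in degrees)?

+180° (complement): 320 + 180 = 500 → 500 − 360 = 140°
+27° (analog 27° ↑): 140 + 27 = 167°
+90° (square ↑): 167 + 90 = 257°

257°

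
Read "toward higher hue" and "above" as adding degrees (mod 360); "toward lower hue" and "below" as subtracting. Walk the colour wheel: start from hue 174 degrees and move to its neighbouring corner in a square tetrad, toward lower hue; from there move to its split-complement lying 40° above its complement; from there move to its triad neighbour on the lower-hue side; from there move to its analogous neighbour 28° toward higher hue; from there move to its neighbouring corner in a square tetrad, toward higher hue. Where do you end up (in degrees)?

square ↓ −90°: 174 − 90 = 84°
split-comp 40° ↑ +220°: 84 + 220 = 304°
triadic ↓ −120°: 304 − 120 = 184°
analog 28° ↑ +28°: 184 + 28 = 212°
square ↑ +90°: 212 + 90 = 302°

302°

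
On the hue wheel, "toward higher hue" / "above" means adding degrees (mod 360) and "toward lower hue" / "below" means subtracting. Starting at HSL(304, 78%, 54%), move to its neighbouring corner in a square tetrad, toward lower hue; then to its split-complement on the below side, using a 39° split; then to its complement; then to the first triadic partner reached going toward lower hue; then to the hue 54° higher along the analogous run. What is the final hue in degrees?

304 − 90 = 214°   (square ↓)
214 + 141 = 355°   (split-comp 39° ↓)
355 + 180 = 535 → 535 − 360 = 175°   (complement)
175 − 120 = 55°   (triadic ↓)
55 + 54 = 109°   (analog 54° ↑)

109°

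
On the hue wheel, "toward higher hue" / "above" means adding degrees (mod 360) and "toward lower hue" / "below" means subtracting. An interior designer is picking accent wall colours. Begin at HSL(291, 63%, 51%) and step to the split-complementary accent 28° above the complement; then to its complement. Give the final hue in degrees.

319°

+208° (split-comp 28° ↑): 291 + 208 = 499 → 499 − 360 = 139°
+180° (complement): 139 + 180 = 319°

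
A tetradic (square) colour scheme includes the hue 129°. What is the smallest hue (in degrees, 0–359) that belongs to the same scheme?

39°

A square tetradic scheme places four hues every 90°.
The full set through 129° is {39°, 129°, 219°, 309°}.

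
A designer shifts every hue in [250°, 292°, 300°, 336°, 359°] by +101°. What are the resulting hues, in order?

351°, 33°, 41°, 77°, 100°

250 + 101 = 351°
292 + 101 = 393 → 393 − 360 = 33°
300 + 101 = 401 → 401 − 360 = 41°
336 + 101 = 437 → 437 − 360 = 77°
359 + 101 = 460 → 460 − 360 = 100°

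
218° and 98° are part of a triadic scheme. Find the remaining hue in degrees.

A triad places three hues 120° apart.
The full set through 98° is {98°, 218°, 338°}.
Given {98°, 218°}, the missing hue is 338°.

338°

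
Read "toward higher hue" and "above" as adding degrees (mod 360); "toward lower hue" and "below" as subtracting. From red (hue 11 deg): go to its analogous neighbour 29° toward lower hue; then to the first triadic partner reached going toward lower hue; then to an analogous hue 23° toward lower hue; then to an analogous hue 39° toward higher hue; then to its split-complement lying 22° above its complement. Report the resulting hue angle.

−29° (analog 29° ↓): 11 − 29 = -18 → -18 + 360 = 342°
−120° (triadic ↓): 342 − 120 = 222°
−23° (analog 23° ↓): 222 − 23 = 199°
+39° (analog 39° ↑): 199 + 39 = 238°
+202° (split-comp 22° ↑): 238 + 202 = 440 → 440 − 360 = 80°

80°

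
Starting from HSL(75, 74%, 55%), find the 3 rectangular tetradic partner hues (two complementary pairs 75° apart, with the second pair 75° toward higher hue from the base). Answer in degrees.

A rectangular tetradic uses two complementary pairs 75° apart: offsets 0°, 75°, 180°, 255°.
75 + 75 = 150°
75 + 180 = 255°
75 + 255 = 330°

150°, 255°, 330°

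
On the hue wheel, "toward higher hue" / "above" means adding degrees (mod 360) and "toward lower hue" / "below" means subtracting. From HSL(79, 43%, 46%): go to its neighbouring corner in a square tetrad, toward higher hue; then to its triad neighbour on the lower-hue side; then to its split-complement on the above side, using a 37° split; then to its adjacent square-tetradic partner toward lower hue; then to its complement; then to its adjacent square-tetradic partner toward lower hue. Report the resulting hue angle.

266°

79 + 90 = 169°   (square ↑)
169 − 120 = 49°   (triadic ↓)
49 + 217 = 266°   (split-comp 37° ↑)
266 − 90 = 176°   (square ↓)
176 + 180 = 356°   (complement)
356 − 90 = 266°   (square ↓)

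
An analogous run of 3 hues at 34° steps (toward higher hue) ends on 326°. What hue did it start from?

258°

2 steps of 34° (toward higher hue) give a net shift of +68°.
Start = end − shift: 326 − 68 = 258°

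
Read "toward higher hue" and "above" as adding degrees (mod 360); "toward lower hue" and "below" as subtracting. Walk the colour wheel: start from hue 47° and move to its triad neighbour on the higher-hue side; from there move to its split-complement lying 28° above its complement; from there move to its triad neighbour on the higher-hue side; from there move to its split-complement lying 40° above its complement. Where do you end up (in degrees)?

triadic ↑ +120°: 47 + 120 = 167°
split-comp 28° ↑ +208°: 167 + 208 = 375 → 375 − 360 = 15°
triadic ↑ +120°: 15 + 120 = 135°
split-comp 40° ↑ +220°: 135 + 220 = 355°

355°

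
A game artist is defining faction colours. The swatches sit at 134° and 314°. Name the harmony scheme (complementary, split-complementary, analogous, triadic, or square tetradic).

Sort the hues: 134°, 314°.
Successive gaps around the wheel: 180°, 180°.
Two hues 180° apart are complementary.

complementary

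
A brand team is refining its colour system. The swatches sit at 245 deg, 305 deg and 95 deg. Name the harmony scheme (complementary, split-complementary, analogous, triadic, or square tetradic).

split-complementary

Sort the hues: 95°, 245°, 305°.
Successive gaps around the wheel: 150°, 60°, 150°.
Two 150° gaps and one 60° gap — a base hue opposite a pair of accents 30° either side of its complement — is the split-complementary pattern.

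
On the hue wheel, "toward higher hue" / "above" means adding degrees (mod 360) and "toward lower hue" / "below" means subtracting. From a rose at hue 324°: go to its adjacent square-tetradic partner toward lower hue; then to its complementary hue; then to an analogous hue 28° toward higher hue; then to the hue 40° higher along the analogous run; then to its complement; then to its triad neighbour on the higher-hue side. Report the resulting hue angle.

324 − 90 = 234°   (square ↓)
234 + 180 = 414 → 414 − 360 = 54°   (complement)
54 + 28 = 82°   (analog 28° ↑)
82 + 40 = 122°   (analog 40° ↑)
122 + 180 = 302°   (complement)
302 + 120 = 422 → 422 − 360 = 62°   (triadic ↑)

62°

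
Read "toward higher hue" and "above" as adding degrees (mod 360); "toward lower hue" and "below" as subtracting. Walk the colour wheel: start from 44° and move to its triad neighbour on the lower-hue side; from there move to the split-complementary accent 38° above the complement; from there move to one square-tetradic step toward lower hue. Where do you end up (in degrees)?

52°

44 − 120 = -76 → -76 + 360 = 284°   (triadic ↓)
284 + 218 = 502 → 502 − 360 = 142°   (split-comp 38° ↑)
142 − 90 = 52°   (square ↓)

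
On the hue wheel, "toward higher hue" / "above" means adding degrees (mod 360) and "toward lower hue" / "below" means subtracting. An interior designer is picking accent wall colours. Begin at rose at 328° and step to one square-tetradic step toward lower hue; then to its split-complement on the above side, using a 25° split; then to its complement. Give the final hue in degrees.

square ↓ −90°: 328 − 90 = 238°
split-comp 25° ↑ +205°: 238 + 205 = 443 → 443 − 360 = 83°
complement +180°: 83 + 180 = 263°

263°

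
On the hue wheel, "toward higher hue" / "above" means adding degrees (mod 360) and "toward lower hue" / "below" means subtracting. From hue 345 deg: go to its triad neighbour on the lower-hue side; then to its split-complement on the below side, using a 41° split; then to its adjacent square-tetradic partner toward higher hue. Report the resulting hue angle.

−120° (triadic ↓): 345 − 120 = 225°
+139° (split-comp 41° ↓): 225 + 139 = 364 → 364 − 360 = 4°
+90° (square ↑): 4 + 90 = 94°

94°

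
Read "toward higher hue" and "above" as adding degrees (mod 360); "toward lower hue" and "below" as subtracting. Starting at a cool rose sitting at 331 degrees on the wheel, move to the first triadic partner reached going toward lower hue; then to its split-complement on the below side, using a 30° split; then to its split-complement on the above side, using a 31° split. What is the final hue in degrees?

212°

−120° (triadic ↓): 331 − 120 = 211°
+150° (split-comp 30° ↓): 211 + 150 = 361 → 361 − 360 = 1°
+211° (split-comp 31° ↑): 1 + 211 = 212°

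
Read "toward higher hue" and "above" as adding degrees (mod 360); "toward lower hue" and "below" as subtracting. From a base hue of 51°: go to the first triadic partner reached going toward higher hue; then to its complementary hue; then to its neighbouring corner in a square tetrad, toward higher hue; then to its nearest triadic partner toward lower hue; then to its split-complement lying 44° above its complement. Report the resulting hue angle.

185°

+120° (triadic ↑): 51 + 120 = 171°
+180° (complement): 171 + 180 = 351°
+90° (square ↑): 351 + 90 = 441 → 441 − 360 = 81°
−120° (triadic ↓): 81 − 120 = -39 → -39 + 360 = 321°
+224° (split-comp 44° ↑): 321 + 224 = 545 → 545 − 360 = 185°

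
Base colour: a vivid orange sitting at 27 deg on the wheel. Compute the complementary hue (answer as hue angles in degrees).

207°

The complement sits 180° across the wheel.
27 + 180 = 207°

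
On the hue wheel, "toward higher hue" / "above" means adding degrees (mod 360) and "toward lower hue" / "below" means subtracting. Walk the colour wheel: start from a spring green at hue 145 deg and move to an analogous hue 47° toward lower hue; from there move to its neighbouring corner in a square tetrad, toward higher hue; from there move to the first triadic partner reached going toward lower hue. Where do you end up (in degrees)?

68°

145 − 47 = 98°   (analog 47° ↓)
98 + 90 = 188°   (square ↑)
188 − 120 = 68°   (triadic ↓)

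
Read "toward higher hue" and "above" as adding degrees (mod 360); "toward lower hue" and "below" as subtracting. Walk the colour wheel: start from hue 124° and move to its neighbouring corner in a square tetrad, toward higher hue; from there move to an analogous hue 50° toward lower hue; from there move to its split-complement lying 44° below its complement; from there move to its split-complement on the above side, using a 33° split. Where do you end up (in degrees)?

+90° (square ↑): 124 + 90 = 214°
−50° (analog 50° ↓): 214 − 50 = 164°
+136° (split-comp 44° ↓): 164 + 136 = 300°
+213° (split-comp 33° ↑): 300 + 213 = 513 → 513 − 360 = 153°

153°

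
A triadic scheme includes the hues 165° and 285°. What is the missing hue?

A triad places three hues 120° apart.
The full set through 165° is {45°, 165°, 285°}.
Given {165°, 285°}, the missing hue is 45°.

45°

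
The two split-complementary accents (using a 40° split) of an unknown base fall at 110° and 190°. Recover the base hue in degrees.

330°

The accents sit 40° either side of the complement, so the complement is their short-arc midpoint on the wheel.
Short-arc midpoint of 110° and 190°: 150°.
Base is 180° from the complement: 150 − 180 = -30 → -30 + 360 = 330°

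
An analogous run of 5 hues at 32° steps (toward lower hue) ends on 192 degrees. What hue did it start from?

4 steps of 32° (toward lower hue) give a net shift of −128°.
Start = end − shift: 192 + 128 = 320°

320°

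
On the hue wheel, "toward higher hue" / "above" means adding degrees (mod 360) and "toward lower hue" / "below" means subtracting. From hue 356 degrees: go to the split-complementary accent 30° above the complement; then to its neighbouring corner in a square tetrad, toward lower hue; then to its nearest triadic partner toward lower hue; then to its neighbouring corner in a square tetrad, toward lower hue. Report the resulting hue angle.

266°

+210° (split-comp 30° ↑): 356 + 210 = 566 → 566 − 360 = 206°
−90° (square ↓): 206 − 90 = 116°
−120° (triadic ↓): 116 − 120 = -4 → -4 + 360 = 356°
−90° (square ↓): 356 − 90 = 266°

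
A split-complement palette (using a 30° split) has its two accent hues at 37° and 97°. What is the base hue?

The accents sit 30° either side of the complement, so the complement is their short-arc midpoint on the wheel.
Short-arc midpoint of 37° and 97°: 67°.
Base is 180° from the complement: 67 − 180 = -113 → -113 + 360 = 247°

247°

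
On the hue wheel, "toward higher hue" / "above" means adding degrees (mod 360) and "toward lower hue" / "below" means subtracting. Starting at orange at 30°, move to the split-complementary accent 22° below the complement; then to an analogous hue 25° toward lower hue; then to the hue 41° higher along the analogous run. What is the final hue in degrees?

split-comp 22° ↓ +158°: 30 + 158 = 188°
analog 25° ↓ −25°: 188 − 25 = 163°
analog 41° ↑ +41°: 163 + 41 = 204°

204°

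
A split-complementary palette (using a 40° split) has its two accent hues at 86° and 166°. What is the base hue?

306°

The accents sit 40° either side of the complement, so the complement is their short-arc midpoint on the wheel.
Short-arc midpoint of 86° and 166°: 126°.
Base is 180° from the complement: 126 − 180 = -54 → -54 + 360 = 306°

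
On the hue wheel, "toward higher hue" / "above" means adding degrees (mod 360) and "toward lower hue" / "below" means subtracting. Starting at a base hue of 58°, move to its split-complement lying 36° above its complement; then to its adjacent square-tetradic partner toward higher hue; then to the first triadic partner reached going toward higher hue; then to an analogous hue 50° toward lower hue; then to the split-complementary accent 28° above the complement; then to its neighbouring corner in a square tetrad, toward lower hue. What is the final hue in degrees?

split-comp 36° ↑ +216°: 58 + 216 = 274°
square ↑ +90°: 274 + 90 = 364 → 364 − 360 = 4°
triadic ↑ +120°: 4 + 120 = 124°
analog 50° ↓ −50°: 124 − 50 = 74°
split-comp 28° ↑ +208°: 74 + 208 = 282°
square ↓ −90°: 282 − 90 = 192°

192°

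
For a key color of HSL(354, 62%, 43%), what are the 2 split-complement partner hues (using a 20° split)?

Split-complementary hues sit 20° either side of the complement.
Complement of 354 degrees: 354 + 180 = 534 → 534 − 360 = 174°
174 − 20 = 154°
174 + 20 = 194°

154° and 194°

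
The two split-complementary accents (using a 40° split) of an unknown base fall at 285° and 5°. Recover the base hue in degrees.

The accents sit 40° either side of the complement, so the complement is their short-arc midpoint on the wheel.
Short-arc midpoint of 285° and 5°: 325°.
Base is 180° from the complement: 325 − 180 = 145°

145°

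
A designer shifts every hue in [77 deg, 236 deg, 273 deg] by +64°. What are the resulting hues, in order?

77 + 64 = 141°
236 + 64 = 300°
273 + 64 = 337°

141°, 300°, 337°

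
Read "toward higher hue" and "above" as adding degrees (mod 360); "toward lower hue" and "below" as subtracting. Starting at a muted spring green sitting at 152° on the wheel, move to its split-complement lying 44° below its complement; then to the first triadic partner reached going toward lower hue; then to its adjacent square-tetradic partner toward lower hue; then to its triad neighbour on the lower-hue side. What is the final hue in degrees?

+136° (split-comp 44° ↓): 152 + 136 = 288°
−120° (triadic ↓): 288 − 120 = 168°
−90° (square ↓): 168 − 90 = 78°
−120° (triadic ↓): 78 − 120 = -42 → -42 + 360 = 318°

318°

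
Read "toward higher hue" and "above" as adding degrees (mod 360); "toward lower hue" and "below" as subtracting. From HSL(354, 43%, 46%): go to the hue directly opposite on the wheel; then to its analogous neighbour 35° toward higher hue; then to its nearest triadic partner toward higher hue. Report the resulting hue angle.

complement +180°: 354 + 180 = 534 → 534 − 360 = 174°
analog 35° ↑ +35°: 174 + 35 = 209°
triadic ↑ +120°: 209 + 120 = 329°

329°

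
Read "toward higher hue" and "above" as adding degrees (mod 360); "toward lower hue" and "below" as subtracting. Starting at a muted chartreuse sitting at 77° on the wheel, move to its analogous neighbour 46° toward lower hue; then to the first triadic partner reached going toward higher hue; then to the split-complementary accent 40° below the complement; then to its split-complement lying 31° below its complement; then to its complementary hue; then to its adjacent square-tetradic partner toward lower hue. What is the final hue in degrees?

77 − 46 = 31°   (analog 46° ↓)
31 + 120 = 151°   (triadic ↑)
151 + 140 = 291°   (split-comp 40° ↓)
291 + 149 = 440 → 440 − 360 = 80°   (split-comp 31° ↓)
80 + 180 = 260°   (complement)
260 − 90 = 170°   (square ↓)

170°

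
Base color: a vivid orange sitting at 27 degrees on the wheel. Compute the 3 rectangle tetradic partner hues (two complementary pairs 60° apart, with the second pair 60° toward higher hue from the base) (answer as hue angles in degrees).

87°, 207°, 267°

A rectangular tetradic uses two complementary pairs 60° apart: offsets 0°, 60°, 180°, 240°.
27 + 60 = 87°
27 + 180 = 207°
27 + 240 = 267°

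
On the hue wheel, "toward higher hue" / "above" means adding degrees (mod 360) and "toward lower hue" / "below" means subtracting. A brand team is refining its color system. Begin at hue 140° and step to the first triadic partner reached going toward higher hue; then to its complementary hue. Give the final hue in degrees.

+120° (triadic ↑): 140 + 120 = 260°
+180° (complement): 260 + 180 = 440 → 440 − 360 = 80°

80°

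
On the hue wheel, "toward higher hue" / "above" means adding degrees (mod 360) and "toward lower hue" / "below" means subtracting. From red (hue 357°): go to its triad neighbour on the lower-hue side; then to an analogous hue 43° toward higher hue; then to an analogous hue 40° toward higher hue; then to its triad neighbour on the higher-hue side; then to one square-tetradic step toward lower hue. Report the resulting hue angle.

triadic ↓ −120°: 357 − 120 = 237°
analog 43° ↑ +43°: 237 + 43 = 280°
analog 40° ↑ +40°: 280 + 40 = 320°
triadic ↑ +120°: 320 + 120 = 440 → 440 − 360 = 80°
square ↓ −90°: 80 − 90 = -10 → -10 + 360 = 350°

350°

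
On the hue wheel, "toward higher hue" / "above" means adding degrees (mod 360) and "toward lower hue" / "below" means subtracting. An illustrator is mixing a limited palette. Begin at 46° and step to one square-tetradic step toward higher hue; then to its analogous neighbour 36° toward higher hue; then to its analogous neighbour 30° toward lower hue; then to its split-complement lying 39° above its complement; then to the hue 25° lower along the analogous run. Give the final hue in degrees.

square ↑ +90°: 46 + 90 = 136°
analog 36° ↑ +36°: 136 + 36 = 172°
analog 30° ↓ −30°: 172 − 30 = 142°
split-comp 39° ↑ +219°: 142 + 219 = 361 → 361 − 360 = 1°
analog 25° ↓ −25°: 1 − 25 = -24 → -24 + 360 = 336°

336°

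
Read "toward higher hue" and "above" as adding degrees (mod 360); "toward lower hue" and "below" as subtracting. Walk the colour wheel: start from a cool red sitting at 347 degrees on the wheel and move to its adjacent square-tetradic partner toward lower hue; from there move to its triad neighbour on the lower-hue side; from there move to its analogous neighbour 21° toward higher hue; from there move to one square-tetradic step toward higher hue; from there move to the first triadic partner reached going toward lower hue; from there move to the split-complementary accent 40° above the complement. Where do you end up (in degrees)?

347 − 90 = 257°   (square ↓)
257 − 120 = 137°   (triadic ↓)
137 + 21 = 158°   (analog 21° ↑)
158 + 90 = 248°   (square ↑)
248 − 120 = 128°   (triadic ↓)
128 + 220 = 348°   (split-comp 40° ↑)

348°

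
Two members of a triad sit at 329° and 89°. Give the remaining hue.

A triad spaces three hues 120° apart.
The full set is {89°, 209°, 329°}.

209°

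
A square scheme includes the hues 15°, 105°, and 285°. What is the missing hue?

A square tetradic scheme places four hues every 90°.
The full set through 15° is {15°, 105°, 195°, 285°}.
Given {15°, 105°, 285°}, the missing hue is 195°.

195°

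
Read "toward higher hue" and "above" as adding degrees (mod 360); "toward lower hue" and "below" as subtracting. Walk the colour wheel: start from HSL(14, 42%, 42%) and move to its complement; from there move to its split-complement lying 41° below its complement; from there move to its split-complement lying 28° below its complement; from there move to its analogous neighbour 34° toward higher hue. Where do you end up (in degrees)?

159°

14 + 180 = 194°   (complement)
194 + 139 = 333°   (split-comp 41° ↓)
333 + 152 = 485 → 485 − 360 = 125°   (split-comp 28° ↓)
125 + 34 = 159°   (analog 34° ↑)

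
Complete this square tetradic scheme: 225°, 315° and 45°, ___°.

135°

A square tetradic scheme places four hues every 90°.
The full set through 45° is {45°, 135°, 225°, 315°}.
Given {45°, 225°, 315°}, the missing hue is 135°.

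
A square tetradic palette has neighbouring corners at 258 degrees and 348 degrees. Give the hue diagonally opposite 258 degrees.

78°

A square tetradic scheme places four hues 90° apart; opposite corners are 180° apart.
258 + 180 = 438 → 438 − 360 = 78°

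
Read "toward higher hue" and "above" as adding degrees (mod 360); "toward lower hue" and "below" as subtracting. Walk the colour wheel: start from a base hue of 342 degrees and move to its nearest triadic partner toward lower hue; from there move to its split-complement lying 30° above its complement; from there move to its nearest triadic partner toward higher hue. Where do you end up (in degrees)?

triadic ↓ −120°: 342 − 120 = 222°
split-comp 30° ↑ +210°: 222 + 210 = 432 → 432 − 360 = 72°
triadic ↑ +120°: 72 + 120 = 192°

192°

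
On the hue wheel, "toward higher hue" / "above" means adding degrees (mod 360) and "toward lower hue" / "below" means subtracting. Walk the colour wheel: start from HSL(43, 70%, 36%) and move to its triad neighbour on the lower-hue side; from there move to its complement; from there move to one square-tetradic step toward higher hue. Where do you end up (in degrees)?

43 − 120 = -77 → -77 + 360 = 283°   (triadic ↓)
283 + 180 = 463 → 463 − 360 = 103°   (complement)
103 + 90 = 193°   (square ↑)

193°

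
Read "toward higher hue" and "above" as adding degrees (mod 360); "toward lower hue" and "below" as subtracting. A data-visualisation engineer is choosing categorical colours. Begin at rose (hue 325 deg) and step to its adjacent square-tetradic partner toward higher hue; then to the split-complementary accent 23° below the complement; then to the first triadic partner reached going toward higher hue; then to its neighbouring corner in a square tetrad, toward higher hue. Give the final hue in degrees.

62°

+90° (square ↑): 325 + 90 = 415 → 415 − 360 = 55°
+157° (split-comp 23° ↓): 55 + 157 = 212°
+120° (triadic ↑): 212 + 120 = 332°
+90° (square ↑): 332 + 90 = 422 → 422 − 360 = 62°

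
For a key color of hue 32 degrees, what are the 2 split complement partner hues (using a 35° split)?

Split-complementary hues sit 35° either side of the complement.
Complement of 32 degrees: 32 + 180 = 212°
212 − 35 = 177°
212 + 35 = 247°

177° and 247°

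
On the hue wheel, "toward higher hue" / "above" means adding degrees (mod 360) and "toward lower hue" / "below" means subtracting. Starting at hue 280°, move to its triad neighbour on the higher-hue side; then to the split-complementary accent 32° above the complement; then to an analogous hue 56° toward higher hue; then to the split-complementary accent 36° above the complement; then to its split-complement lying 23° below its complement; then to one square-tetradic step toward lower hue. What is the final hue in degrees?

triadic ↑ +120°: 280 + 120 = 400 → 400 − 360 = 40°
split-comp 32° ↑ +212°: 40 + 212 = 252°
analog 56° ↑ +56°: 252 + 56 = 308°
split-comp 36° ↑ +216°: 308 + 216 = 524 → 524 − 360 = 164°
split-comp 23° ↓ +157°: 164 + 157 = 321°
square ↓ −90°: 321 − 90 = 231°

231°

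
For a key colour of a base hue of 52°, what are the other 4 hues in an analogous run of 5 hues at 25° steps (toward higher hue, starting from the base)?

77°, 102°, 127°, 152°

Analogous hues sit every 25° along the wheel.
52 + 25 = 77°
52 + 50 = 102°
52 + 75 = 127°
52 + 100 = 152°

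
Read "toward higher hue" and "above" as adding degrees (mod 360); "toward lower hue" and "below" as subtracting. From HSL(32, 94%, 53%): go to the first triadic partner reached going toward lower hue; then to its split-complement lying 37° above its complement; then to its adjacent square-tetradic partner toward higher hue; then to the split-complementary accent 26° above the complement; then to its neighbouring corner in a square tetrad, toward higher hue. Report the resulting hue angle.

32 − 120 = -88 → -88 + 360 = 272°   (triadic ↓)
272 + 217 = 489 → 489 − 360 = 129°   (split-comp 37° ↑)
129 + 90 = 219°   (square ↑)
219 + 206 = 425 → 425 − 360 = 65°   (split-comp 26° ↑)
65 + 90 = 155°   (square ↑)

155°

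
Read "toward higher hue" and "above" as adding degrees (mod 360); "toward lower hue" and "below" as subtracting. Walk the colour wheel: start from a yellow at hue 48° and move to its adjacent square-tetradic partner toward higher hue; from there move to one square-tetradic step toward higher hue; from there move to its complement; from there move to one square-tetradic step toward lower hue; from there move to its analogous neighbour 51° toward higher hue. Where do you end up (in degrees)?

9°

square ↑ +90°: 48 + 90 = 138°
square ↑ +90°: 138 + 90 = 228°
complement +180°: 228 + 180 = 408 → 408 − 360 = 48°
square ↓ −90°: 48 − 90 = -42 → -42 + 360 = 318°
analog 51° ↑ +51°: 318 + 51 = 369 → 369 − 360 = 9°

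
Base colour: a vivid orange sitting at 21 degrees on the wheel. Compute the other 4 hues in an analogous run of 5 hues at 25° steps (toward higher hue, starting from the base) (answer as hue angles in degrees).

46°, 71°, 96°, 121°

Analogous hues sit every 25° along the wheel.
21 + 25 = 46°
21 + 50 = 71°
21 + 75 = 96°
21 + 100 = 121°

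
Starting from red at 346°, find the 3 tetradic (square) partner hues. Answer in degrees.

A square tetradic scheme places four hues every 90°.
346 + 90 = 436 → 436 − 360 = 76°
346 + 180 = 526 → 526 − 360 = 166°
346 + 270 = 616 → 616 − 360 = 256°

76°, 166°, 256°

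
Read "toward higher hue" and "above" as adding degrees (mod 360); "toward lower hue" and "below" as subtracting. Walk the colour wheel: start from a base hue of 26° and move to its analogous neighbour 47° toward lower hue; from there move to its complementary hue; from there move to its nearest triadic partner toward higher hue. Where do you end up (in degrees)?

−47° (analog 47° ↓): 26 − 47 = -21 → -21 + 360 = 339°
+180° (complement): 339 + 180 = 519 → 519 − 360 = 159°
+120° (triadic ↑): 159 + 120 = 279°

279°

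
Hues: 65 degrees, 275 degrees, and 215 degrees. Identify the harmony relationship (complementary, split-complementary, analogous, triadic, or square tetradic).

split-complementary

Sort the hues: 65°, 215°, 275°.
Successive gaps around the wheel: 150°, 60°, 150°.
Two 150° gaps and one 60° gap — a base hue opposite a pair of accents 30° either side of its complement — is the split-complementary pattern.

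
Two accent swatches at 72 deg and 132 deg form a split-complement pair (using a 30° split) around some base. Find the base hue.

282°

The accents sit 30° either side of the complement, so the complement is their short-arc midpoint on the wheel.
Short-arc midpoint of 72° and 132°: 102°.
Base is 180° from the complement: 102 − 180 = -78 → -78 + 360 = 282°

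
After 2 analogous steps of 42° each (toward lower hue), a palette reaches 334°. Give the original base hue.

2 steps of 42° (toward lower hue) give a net shift of −84°.
Start = end − shift: 334 + 84 = 418 → 418 − 360 = 58°

58°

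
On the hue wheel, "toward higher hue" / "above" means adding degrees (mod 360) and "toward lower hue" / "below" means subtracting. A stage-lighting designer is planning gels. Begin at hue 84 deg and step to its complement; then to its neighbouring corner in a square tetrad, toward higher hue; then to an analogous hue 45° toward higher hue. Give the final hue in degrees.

39°

complement +180°: 84 + 180 = 264°
square ↑ +90°: 264 + 90 = 354°
analog 45° ↑ +45°: 354 + 45 = 399 → 399 − 360 = 39°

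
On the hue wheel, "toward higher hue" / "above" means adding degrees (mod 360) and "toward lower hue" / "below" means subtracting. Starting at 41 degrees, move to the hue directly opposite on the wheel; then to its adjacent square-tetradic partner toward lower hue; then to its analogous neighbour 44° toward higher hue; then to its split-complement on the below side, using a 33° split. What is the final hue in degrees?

+180° (complement): 41 + 180 = 221°
−90° (square ↓): 221 − 90 = 131°
+44° (analog 44° ↑): 131 + 44 = 175°
+147° (split-comp 33° ↓): 175 + 147 = 322°

322°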